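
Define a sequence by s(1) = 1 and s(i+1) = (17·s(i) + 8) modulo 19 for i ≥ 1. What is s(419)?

14

s(1) = 1, s(2) = 6, s(3) = 15, s(4) = 16, s(5) = 14, s(6) = 18, s(7) = 10, s(8) = 7, s(9) = 13, s(10) = 1.
Since s(10) = s(1) = 1, the sequence is periodic with period 9.
(419 - 1) mod 9 = 4, so s(419) = s(5) = 14.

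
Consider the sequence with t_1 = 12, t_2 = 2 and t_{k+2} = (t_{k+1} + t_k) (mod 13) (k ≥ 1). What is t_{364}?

3

Listing terms: t_1 = 12, t_2 = 2, t_3 = 1, t_4 = 3, t_5 = 4, t_6 = 7, t_7 = 11, t_8 = 5, t_9 = 3, t_{10} = 8, t_{11} = 11, t_{12} = 6, t_{13} = 4, t_{14} = 10, t_{15} = 1, t_{16} = 11, t_{17} = 12, t_{18} = 10, t_{19} = 9, t_{20} = 6, t_{21} = 2, t_{22} = 8, t_{23} = 10, t_{24} = 5, t_{25} = 2, t_{26} = 7, t_{27} = 9, t_{28} = 3, t_{29} = 12, t_{30} = 2.
The sequence repeats with period 28.
So t_{364} = t_{1 + ((364-1) mod 28)} = t_{28} = 3.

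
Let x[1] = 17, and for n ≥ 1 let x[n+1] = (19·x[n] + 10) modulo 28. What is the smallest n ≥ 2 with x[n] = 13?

x[1] = 17; x[2] = 25; x[3] = 9; x[4] = 13; x[5] = 5; x[6] = 21; x[7] = 17.
Since x[7] = x[1] = 17, the sequence is periodic with period 6.
The value 13 first appears (with n ≥ 2) at x[4].

4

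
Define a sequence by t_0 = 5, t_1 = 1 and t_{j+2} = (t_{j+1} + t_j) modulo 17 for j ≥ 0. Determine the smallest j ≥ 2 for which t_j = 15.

Listing terms: t_0 = 5, t_1 = 1, t_2 = 6, t_3 = 7, t_4 = 13, t_5 = 3, t_6 = 16, t_7 = 2, t_8 = 1, t_9 = 3, t_{10} = 4, t_{11} = 7, t_{12} = 11, t_{13} = 1, t_{14} = 12, t_{15} = 13, t_{16} = 8, t_{17} = 4, t_{18} = 12, t_{19} = 16, t_{20} = 11, t_{21} = 10, t_{22} = 4, t_{23} = 14, t_{24} = 1, t_{25} = 15, t_{26} = 16, t_{27} = 14, t_{28} = 13, t_{29} = 10, t_{30} = 6, t_{31} = 16, t_{32} = 5, t_{33} = 4, t_{34} = 9, t_{35} = 13, t_{36} = 5, t_{37} = 1.
Since (t_{36}, t_{37}) = (t_0, t_1) = (5, 1) (two consecutive terms determine the rest), the sequence is periodic with period 36.
The value 15 first appears (with j ≥ 2) at t_{25}.

25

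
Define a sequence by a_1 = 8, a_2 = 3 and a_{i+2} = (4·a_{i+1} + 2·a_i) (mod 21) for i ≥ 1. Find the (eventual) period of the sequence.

48

We have a_1 = 8,  a_2 = 3,  a_3 = 7,  a_4 = 13,  a_5 = 3,  a_6 = 17,  a_7 = 11,  a_8 = 15,  a_9 = 19,  a_{10} = 1,  a_{11} = 0,  a_{12} = 2,  a_{13} = 8,  a_{14} = 15,  a_{15} = 13,  a_{16} = 19,  a_{17} = 18,  a_{18} = 5,  a_{19} = 14,  a_{20} = 3,  a_{21} = 19,  a_{22} = 19,  a_{23} = 9,  a_{24} = 11,  a_{25} = 20,  a_{26} = 18,  a_{27} = 7,  a_{28} = 1,  a_{29} = 18,  a_{30} = 11,  a_{31} = 17,  a_{32} = 6,  a_{33} = 16,  a_{34} = 13,  a_{35} = 0,  a_{36} = 5,  a_{37} = 20,  a_{38} = 6,  a_{39} = 1,  a_{40} = 16,  a_{41} = 3,  a_{42} = 2,  a_{43} = 14,  a_{44} = 18,  a_{45} = 16,  a_{46} = 16,  a_{47} = 12,  a_{48} = 17,  a_{49} = 8,  a_{50} = 3.
The sequence repeats with period 48.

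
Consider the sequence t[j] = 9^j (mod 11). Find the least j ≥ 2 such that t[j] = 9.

6

Computing terms: t[1] = 9, t[2] = 4, t[3] = 3, t[4] = 5, t[5] = 1, t[6] = 9.
Since t[6] = t[1] = 9, the sequence is periodic with period 5.
The value 9 next appears (with j ≥ 2) at t[6].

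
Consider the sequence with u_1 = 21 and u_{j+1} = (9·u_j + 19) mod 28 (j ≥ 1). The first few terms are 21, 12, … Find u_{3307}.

7

Computing terms: u_1 = 21, u_2 = 12, u_3 = 15, u_4 = 14, u_5 = 5, u_6 = 8, u_7 = 7, u_8 = 26, u_9 = 1, u_{10} = 0, u_{11} = 19, u_{12} = 22, u_{13} = 21.
The sequence repeats with period 12.
So u_{3307} = u_{1 + ((3307-1) mod 12)} = u_7 = 7.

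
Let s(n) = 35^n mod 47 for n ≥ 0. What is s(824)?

We have s(0) = 1,  s(1) = 35,  s(2) = 3,  s(3) = 11,  s(4) = 9,  s(5) = 33,  s(6) = 27,  s(7) = 5,  s(8) = 34,  s(9) = 15,  s(10) = 8,  s(11) = 45,  s(12) = 24,  s(13) = 41,  s(14) = 25,  s(15) = 29,  s(16) = 28,  s(17) = 40,  s(18) = 37,  s(19) = 26,  s(20) = 17,  s(21) = 31,  s(22) = 4,  s(23) = 46,  s(24) = 12,  s(25) = 44,  s(26) = 36,  s(27) = 38,  s(28) = 14,  s(29) = 20,  s(30) = 42,  s(31) = 13,  s(32) = 32,  s(33) = 39,  s(34) = 2,  s(35) = 23,  s(36) = 6,  s(37) = 22,  s(38) = 18,  s(39) = 19,  s(40) = 7,  s(41) = 10,  s(42) = 21,  s(43) = 30,  s(44) = 16,  s(45) = 43,  s(46) = 1.
The sequence repeats with period 46.
So s(824) = s(0 + ((824-0) mod 46)) = s(42) = 21.

21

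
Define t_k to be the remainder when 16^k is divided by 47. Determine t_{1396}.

25

Computing terms: t_0 = 1,  t_1 = 16,  t_2 = 21,  t_3 = 7,  t_4 = 18,  t_5 = 6,  t_6 = 2,  t_7 = 32,  t_8 = 42,  t_9 = 14,  t_{10} = 36,  t_{11} = 12,  t_{12} = 4,  t_{13} = 17,  t_{14} = 37,  t_{15} = 28,  t_{16} = 25,  t_{17} = 24,  t_{18} = 8,  t_{19} = 34,  t_{20} = 27,  t_{21} = 9,  t_{22} = 3,  t_{23} = 1.
The sequence repeats with period 23.
(1396 - 0) mod 23 = 16, so t_{1396} = t_{16} = 25.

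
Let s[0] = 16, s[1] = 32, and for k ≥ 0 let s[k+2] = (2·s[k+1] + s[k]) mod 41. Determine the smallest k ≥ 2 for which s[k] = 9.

7

Listing terms: s[0] = 16; s[1] = 32; s[2] = 39; s[3] = 28; s[4] = 13; s[5] = 13; s[6] = 39; s[7] = 9; s[8] = 16; s[9] = 0; s[10] = 16; s[11] = 32.
The sequence repeats with period 10.
The value 9 first appears (with k ≥ 2) at s[7].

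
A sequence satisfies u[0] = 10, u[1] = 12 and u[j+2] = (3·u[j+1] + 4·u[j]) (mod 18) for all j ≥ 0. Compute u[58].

16

Computing terms: u[0] = 10, u[1] = 12, u[2] = 4, u[3] = 6, u[4] = 16, u[5] = 0, u[6] = 10, u[7] = 12.
Since (u[6], u[7]) = (u[0], u[1]) = (10, 12) (two consecutive terms determine the rest), the sequence is periodic with period 6.
So u[58] = u[0 + ((58-0) mod 6)] = u[4] = 16.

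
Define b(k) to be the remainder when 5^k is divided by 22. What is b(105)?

1

Listing terms: b(1) = 5,  b(2) = 3,  b(3) = 15,  b(4) = 9,  b(5) = 1,  b(6) = 5.
The sequence repeats with period 5.
So b(105) = b(1 + ((105-1) mod 5)) = b(5) = 1.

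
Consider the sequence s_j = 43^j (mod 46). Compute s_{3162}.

Listing terms: s_1 = 43, s_2 = 9, s_3 = 19, s_4 = 35, s_5 = 33, s_6 = 39, s_7 = 21, s_8 = 29, s_9 = 5, s_{10} = 31, s_{11} = 45, s_{12} = 3, s_{13} = 37, s_{14} = 27, s_{15} = 11, s_{16} = 13, s_{17} = 7, s_{18} = 25, s_{19} = 17, s_{20} = 41, s_{21} = 15, s_{22} = 1, s_{23} = 43.
The sequence repeats with period 22.
So s_{3162} = s_{1 + ((3162-1) mod 22)} = s_{16} = 13.

13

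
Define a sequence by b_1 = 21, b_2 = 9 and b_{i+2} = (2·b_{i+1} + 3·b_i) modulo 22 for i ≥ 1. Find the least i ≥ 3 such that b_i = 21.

8

Computing terms: b_1 = 21; b_2 = 9; b_3 = 15; b_4 = 13; b_5 = 5; b_6 = 5; b_7 = 3; b_8 = 21; b_9 = 7; b_{10} = 11; b_{11} = 21; b_{12} = 9.
The sequence repeats with period 10.
The value 21 first appears (with i ≥ 3) at b_8.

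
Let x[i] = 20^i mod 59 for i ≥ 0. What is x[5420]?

We have x[0] = 1, x[1] = 20, x[2] = 46, x[3] = 35, x[4] = 51, x[5] = 17, x[6] = 45, x[7] = 15, x[8] = 5, x[9] = 41, x[10] = 53, x[11] = 57, x[12] = 19, x[13] = 26, x[14] = 48, x[15] = 16, x[16] = 25, x[17] = 28, x[18] = 29, x[19] = 49, x[20] = 36, x[21] = 12, x[22] = 4, x[23] = 21, x[24] = 7, x[25] = 22, x[26] = 27, x[27] = 9, x[28] = 3, x[29] = 1.
Since x[29] = x[0] = 1, the sequence is periodic with period 29.
(5420 - 0) mod 29 = 26, so x[5420] = x[26] = 27.

27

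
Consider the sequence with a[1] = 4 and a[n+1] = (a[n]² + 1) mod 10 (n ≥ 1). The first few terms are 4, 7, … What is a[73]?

We have a[1] = 4, a[2] = 7, a[3] = 0, a[4] = 1, a[5] = 2, a[6] = 5, a[7] = 6, a[8] = 7.
Since a[8] = a[2] = 7, the sequence is eventually periodic: after a pre-period of length 1 it cycles with period 6.
For n ≥ 2, a[n] depends only on (n - 2) mod 6. (73 - 2) mod 6 = 5, so a[73] = a[7] = 6.

6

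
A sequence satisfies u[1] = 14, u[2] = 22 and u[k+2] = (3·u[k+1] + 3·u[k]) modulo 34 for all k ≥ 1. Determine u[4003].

6

We have u[1] = 14, u[2] = 22, u[3] = 6, u[4] = 16, u[5] = 32, u[6] = 8, u[7] = 18, u[8] = 10, u[9] = 16, u[10] = 10, u[11] = 10, u[12] = 26, u[13] = 6, u[14] = 28, u[15] = 0, u[16] = 16, u[17] = 14, u[18] = 22.
The sequence repeats with period 16.
So u[4003] = u[1 + ((4003-1) mod 16)] = u[3] = 6.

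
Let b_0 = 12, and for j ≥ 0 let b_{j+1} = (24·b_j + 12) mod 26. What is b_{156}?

12

We have b_0 = 12; b_1 = 14; b_2 = 10; b_3 = 18; b_4 = 2; b_5 = 8; b_6 = 22; b_7 = 20; b_8 = 24; b_9 = 16; b_{10} = 6; b_{11} = 0; b_{12} = 12.
The sequence repeats with period 12.
(156 - 0) mod 12 = 0, so b_{156} = b_0 = 12.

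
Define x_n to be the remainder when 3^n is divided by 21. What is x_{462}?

15

x_0 = 1,  x_1 = 3,  x_2 = 9,  x_3 = 6,  x_4 = 18,  x_5 = 12,  x_6 = 15,  x_7 = 3.
Since x_7 = x_1 = 3, the sequence is eventually periodic: after a pre-period of length 1 it cycles with period 6.
For n ≥ 1, x_n depends only on (n - 1) mod 6. (462 - 1) mod 6 = 5, so x_{462} = x_6 = 15.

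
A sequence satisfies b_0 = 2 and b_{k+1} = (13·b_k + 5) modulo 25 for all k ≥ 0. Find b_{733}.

11

Computing terms: b_0 = 2; b_1 = 6; b_2 = 8; b_3 = 9; b_4 = 22; b_5 = 16; b_6 = 13; b_7 = 24; b_8 = 17; b_9 = 1; b_{10} = 18; b_{11} = 14; b_{12} = 12; b_{13} = 11; b_{14} = 23; b_{15} = 4; b_{16} = 7; b_{17} = 21; b_{18} = 3; b_{19} = 19; b_{20} = 2.
Since b_{20} = b_0 = 2, the sequence is periodic with period 20.
(733 - 0) mod 20 = 13, so b_{733} = b_{13} = 11.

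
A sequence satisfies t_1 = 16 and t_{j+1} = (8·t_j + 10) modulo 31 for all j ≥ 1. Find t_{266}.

16

t_1 = 16, t_2 = 14, t_3 = 29, t_4 = 25, t_5 = 24, t_6 = 16.
Since t_6 = t_1 = 16, the sequence is periodic with period 5.
(266 - 1) mod 5 = 0, so t_{266} = t_1 = 16.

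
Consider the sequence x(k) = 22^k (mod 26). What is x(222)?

14

Computing terms: x(1) = 22,  x(2) = 16,  x(3) = 14,  x(4) = 22.
Since x(4) = x(1) = 22, the sequence is periodic with period 3.
(222 - 1) mod 3 = 2, so x(222) = x(3) = 14.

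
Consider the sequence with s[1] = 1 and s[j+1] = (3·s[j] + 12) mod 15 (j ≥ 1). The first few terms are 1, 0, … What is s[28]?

s[1] = 1,  s[2] = 0,  s[3] = 12,  s[4] = 3,  s[5] = 6,  s[6] = 0.
Since s[6] = s[2] = 0, the sequence is eventually periodic: after a pre-period of length 1 it cycles with period 4.
For j ≥ 2, s[j] depends only on (j - 2) mod 4. (28 - 2) mod 4 = 2, so s[28] = s[4] = 3.

3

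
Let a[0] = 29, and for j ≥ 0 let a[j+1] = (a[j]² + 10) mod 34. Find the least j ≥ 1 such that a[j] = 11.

We have a[0] = 29; a[1] = 1; a[2] = 11; a[3] = 29.
The sequence repeats with period 3.
The value 11 first appears (with j ≥ 1) at a[2].

2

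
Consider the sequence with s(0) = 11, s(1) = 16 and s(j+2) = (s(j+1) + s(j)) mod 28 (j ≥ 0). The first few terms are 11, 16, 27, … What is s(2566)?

22

Listing terms: s(0) = 11, s(1) = 16, s(2) = 27, s(3) = 15, s(4) = 14, s(5) = 1, s(6) = 15, s(7) = 16, s(8) = 3, s(9) = 19, s(10) = 22, s(11) = 13, s(12) = 7, s(13) = 20, s(14) = 27, s(15) = 19, s(16) = 18, s(17) = 9, s(18) = 27, s(19) = 8, s(20) = 7, s(21) = 15, s(22) = 22, s(23) = 9, s(24) = 3, s(25) = 12, s(26) = 15, s(27) = 27, s(28) = 14, s(29) = 13, s(30) = 27, s(31) = 12, s(32) = 11, s(33) = 23, s(34) = 6, s(35) = 1, s(36) = 7, s(37) = 8, s(38) = 15, s(39) = 23, s(40) = 10, s(41) = 5, s(42) = 15, s(43) = 20, s(44) = 7, s(45) = 27, s(46) = 6, s(47) = 5, s(48) = 11, s(49) = 16.
The sequence repeats with period 48.
So s(2566) = s(0 + ((2566-0) mod 48)) = s(22) = 22.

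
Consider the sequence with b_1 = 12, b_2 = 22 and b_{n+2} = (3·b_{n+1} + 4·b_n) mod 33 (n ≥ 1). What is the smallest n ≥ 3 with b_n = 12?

We have b_1 = 12; b_2 = 22; b_3 = 15; b_4 = 1; b_5 = 30; b_6 = 28; b_7 = 6; b_8 = 31; b_9 = 18; b_{10} = 13; b_{11} = 12; b_{12} = 22.
Since (b_{11}, b_{12}) = (b_1, b_2) = (12, 22) (two consecutive terms determine the rest), the sequence is periodic with period 10.
The value 12 next appears (with n ≥ 3) at b_{11}.

11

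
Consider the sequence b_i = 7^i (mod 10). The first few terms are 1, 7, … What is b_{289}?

7

Listing terms: b_0 = 1, b_1 = 7, b_2 = 9, b_3 = 3, b_4 = 1.
Since b_4 = b_0 = 1, the sequence is periodic with period 4.
So b_{289} = b_{0 + ((289-0) mod 4)} = b_1 = 7.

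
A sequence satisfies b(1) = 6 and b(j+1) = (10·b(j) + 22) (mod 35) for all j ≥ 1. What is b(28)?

Listing terms: b(1) = 6, b(2) = 12, b(3) = 2, b(4) = 7, b(5) = 22, b(6) = 32, b(7) = 27, b(8) = 12.
Since b(8) = b(2) = 12, the sequence is eventually periodic: after a pre-period of length 1 it cycles with period 6.
For j ≥ 2, b(j) depends only on (j - 2) mod 6. (28 - 2) mod 6 = 2, so b(28) = b(4) = 7.

7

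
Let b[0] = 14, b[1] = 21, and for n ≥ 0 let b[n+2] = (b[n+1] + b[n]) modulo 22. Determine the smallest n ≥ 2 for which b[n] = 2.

12

We have b[0] = 14, b[1] = 21, b[2] = 13, b[3] = 12, b[4] = 3, b[5] = 15, b[6] = 18, b[7] = 11, b[8] = 7, b[9] = 18, b[10] = 3, b[11] = 21, b[12] = 2, b[13] = 1, b[14] = 3, b[15] = 4, b[16] = 7, b[17] = 11, b[18] = 18, b[19] = 7, b[20] = 3, b[21] = 10, b[22] = 13, b[23] = 1, b[24] = 14, b[25] = 15, b[26] = 7, b[27] = 0, b[28] = 7, b[29] = 7, b[30] = 14, b[31] = 21.
The sequence repeats with period 30.
The value 2 first appears (with n ≥ 2) at b[12].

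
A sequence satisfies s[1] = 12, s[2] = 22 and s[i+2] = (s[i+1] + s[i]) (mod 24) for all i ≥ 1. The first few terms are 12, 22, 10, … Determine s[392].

s[1] = 12,  s[2] = 22,  s[3] = 10,  s[4] = 8,  s[5] = 18,  s[6] = 2,  s[7] = 20,  s[8] = 22,  s[9] = 18,  s[10] = 16,  s[11] = 10,  s[12] = 2,  s[13] = 12,  s[14] = 14,  s[15] = 2,  s[16] = 16,  s[17] = 18,  s[18] = 10,  s[19] = 4,  s[20] = 14,  s[21] = 18,  s[22] = 8,  s[23] = 2,  s[24] = 10,  s[25] = 12,  s[26] = 22.
The sequence repeats with period 24.
(392 - 1) mod 24 = 7, so s[392] = s[8] = 22.

22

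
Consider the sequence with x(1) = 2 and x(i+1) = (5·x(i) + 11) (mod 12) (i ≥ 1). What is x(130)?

x(1) = 2, x(2) = 9, x(3) = 8, x(4) = 3, x(5) = 2.
The sequence repeats with period 4.
(130 - 1) mod 4 = 1, so x(130) = x(2) = 9.

9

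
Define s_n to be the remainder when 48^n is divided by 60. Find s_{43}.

12

s_1 = 48; s_2 = 24; s_3 = 12; s_4 = 36; s_5 = 48.
Since s_5 = s_1 = 48, the sequence is periodic with period 4.
(43 - 1) mod 4 = 2, so s_{43} = s_3 = 12.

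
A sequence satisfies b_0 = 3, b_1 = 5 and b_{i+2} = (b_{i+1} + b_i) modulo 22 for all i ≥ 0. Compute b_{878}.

Listing terms: b_0 = 3,  b_1 = 5,  b_2 = 8,  b_3 = 13,  b_4 = 21,  b_5 = 12,  b_6 = 11,  b_7 = 1,  b_8 = 12,  b_9 = 13,  b_{10} = 3,  b_{11} = 16,  b_{12} = 19,  b_{13} = 13,  b_{14} = 10,  b_{15} = 1,  b_{16} = 11,  b_{17} = 12,  b_{18} = 1,  b_{19} = 13,  b_{20} = 14,  b_{21} = 5,  b_{22} = 19,  b_{23} = 2,  b_{24} = 21,  b_{25} = 1,  b_{26} = 0,  b_{27} = 1,  b_{28} = 1,  b_{29} = 2,  b_{30} = 3,  b_{31} = 5.
Since (b_{30}, b_{31}) = (b_0, b_1) = (3, 5) (two consecutive terms determine the rest), the sequence is periodic with period 30.
So b_{878} = b_{0 + ((878-0) mod 30)} = b_8 = 12.

12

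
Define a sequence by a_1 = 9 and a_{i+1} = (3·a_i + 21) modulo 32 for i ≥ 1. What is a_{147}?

Listing terms: a_1 = 9; a_2 = 16; a_3 = 5; a_4 = 4; a_5 = 1; a_6 = 24; a_7 = 29; a_8 = 12; a_9 = 25; a_{10} = 0; a_{11} = 21; a_{12} = 20; a_{13} = 17; a_{14} = 8; a_{15} = 13; a_{16} = 28; a_{17} = 9.
The sequence repeats with period 16.
So a_{147} = a_{1 + ((147-1) mod 16)} = a_3 = 5.

5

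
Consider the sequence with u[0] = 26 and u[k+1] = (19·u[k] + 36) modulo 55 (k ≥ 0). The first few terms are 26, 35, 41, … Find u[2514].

u[0] = 26, u[1] = 35, u[2] = 41, u[3] = 45, u[4] = 11, u[5] = 25, u[6] = 16, u[7] = 10, u[8] = 6, u[9] = 40, u[10] = 26.
Since u[10] = u[0] = 26, the sequence is periodic with period 10.
So u[2514] = u[0 + ((2514-0) mod 10)] = u[4] = 11.

11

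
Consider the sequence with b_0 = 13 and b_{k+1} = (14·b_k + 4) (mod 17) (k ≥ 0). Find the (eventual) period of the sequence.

16

Listing terms: b_0 = 13, b_1 = 16, b_2 = 7, b_3 = 0, b_4 = 4, b_5 = 9, b_6 = 11, b_7 = 5, b_8 = 6, b_9 = 3, b_{10} = 12, b_{11} = 2, b_{12} = 15, b_{13} = 10, b_{14} = 8, b_{15} = 14, b_{16} = 13.
The sequence repeats with period 16.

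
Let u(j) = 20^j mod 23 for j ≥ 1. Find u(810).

Computing terms: u(1) = 20, u(2) = 9, u(3) = 19, u(4) = 12, u(5) = 10, u(6) = 16, u(7) = 21, u(8) = 6, u(9) = 5, u(10) = 8, u(11) = 22, u(12) = 3, u(13) = 14, u(14) = 4, u(15) = 11, u(16) = 13, u(17) = 7, u(18) = 2, u(19) = 17, u(20) = 18, u(21) = 15, u(22) = 1, u(23) = 20.
Since u(23) = u(1) = 20, the sequence is periodic with period 22.
So u(810) = u(1 + ((810-1) mod 22)) = u(18) = 2.

2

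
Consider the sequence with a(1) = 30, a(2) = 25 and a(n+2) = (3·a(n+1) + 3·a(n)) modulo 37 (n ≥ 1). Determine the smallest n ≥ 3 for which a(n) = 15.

4

a(1) = 30, a(2) = 25, a(3) = 17, a(4) = 15, a(5) = 22, a(6) = 0, a(7) = 29, a(8) = 13, a(9) = 15, a(10) = 10, a(11) = 1, a(12) = 33, a(13) = 28, a(14) = 35, a(15) = 4, a(16) = 6, a(17) = 30, a(18) = 34, a(19) = 7, a(20) = 12, a(21) = 20, a(22) = 22, a(23) = 15, a(24) = 0, a(25) = 8, a(26) = 24, a(27) = 22, a(28) = 27, a(29) = 36, a(30) = 4, a(31) = 9, a(32) = 2, a(33) = 33, a(34) = 31, a(35) = 7, a(36) = 3, a(37) = 30, a(38) = 25.
Since (a(37), a(38)) = (a(1), a(2)) = (30, 25) (two consecutive terms determine the rest), the sequence is periodic with period 36.
The value 15 first appears (with n ≥ 3) at a(4).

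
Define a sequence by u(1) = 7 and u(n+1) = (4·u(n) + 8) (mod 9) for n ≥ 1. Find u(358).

1

Listing terms: u(1) = 7; u(2) = 0; u(3) = 8; u(4) = 4; u(5) = 6; u(6) = 5; u(7) = 1; u(8) = 3; u(9) = 2; u(10) = 7.
Since u(10) = u(1) = 7, the sequence is periodic with period 9.
So u(358) = u(1 + ((358-1) mod 9)) = u(7) = 1.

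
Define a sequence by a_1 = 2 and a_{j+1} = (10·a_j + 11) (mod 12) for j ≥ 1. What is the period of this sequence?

a_1 = 2,  a_2 = 7,  a_3 = 9,  a_4 = 5,  a_5 = 1,  a_6 = 9.
Since a_6 = a_3 = 9, the sequence is eventually periodic: after a pre-period of length 2 it cycles with period 3.

3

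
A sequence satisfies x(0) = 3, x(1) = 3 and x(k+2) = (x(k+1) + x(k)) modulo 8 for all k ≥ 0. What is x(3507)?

1

We have x(0) = 3; x(1) = 3; x(2) = 6; x(3) = 1; x(4) = 7; x(5) = 0; x(6) = 7; x(7) = 7; x(8) = 6; x(9) = 5; x(10) = 3; x(11) = 0; x(12) = 3; x(13) = 3.
Since (x(12), x(13)) = (x(0), x(1)) = (3, 3) (two consecutive terms determine the rest), the sequence is periodic with period 12.
(3507 - 0) mod 12 = 3, so x(3507) = x(3) = 1.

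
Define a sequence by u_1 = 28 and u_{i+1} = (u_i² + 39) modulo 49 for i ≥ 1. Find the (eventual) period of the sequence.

4

We have u_1 = 28, u_2 = 39, u_3 = 41, u_4 = 5, u_5 = 15, u_6 = 19, u_7 = 8, u_8 = 5.
Since u_8 = u_4 = 5, the sequence is eventually periodic: after a pre-period of length 3 it cycles with period 4.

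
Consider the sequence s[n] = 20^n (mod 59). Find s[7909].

We have s[1] = 20,  s[2] = 46,  s[3] = 35,  s[4] = 51,  s[5] = 17,  s[6] = 45,  s[7] = 15,  s[8] = 5,  s[9] = 41,  s[10] = 53,  s[11] = 57,  s[12] = 19,  s[13] = 26,  s[14] = 48,  s[15] = 16,  s[16] = 25,  s[17] = 28,  s[18] = 29,  s[19] = 49,  s[20] = 36,  s[21] = 12,  s[22] = 4,  s[23] = 21,  s[24] = 7,  s[25] = 22,  s[26] = 27,  s[27] = 9,  s[28] = 3,  s[29] = 1,  s[30] = 20.
The sequence repeats with period 29.
(7909 - 1) mod 29 = 20, so s[7909] = s[21] = 12.

12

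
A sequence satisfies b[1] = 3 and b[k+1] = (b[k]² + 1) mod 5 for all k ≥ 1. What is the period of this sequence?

Computing terms: b[1] = 3, b[2] = 0, b[3] = 1, b[4] = 2, b[5] = 0.
Since b[5] = b[2] = 0, the sequence is eventually periodic: after a pre-period of length 1 it cycles with period 3.

3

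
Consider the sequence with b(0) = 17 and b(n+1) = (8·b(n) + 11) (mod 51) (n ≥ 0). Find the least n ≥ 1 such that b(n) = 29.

We have b(0) = 17, b(1) = 45, b(2) = 14, b(3) = 21, b(4) = 26, b(5) = 15, b(6) = 29, b(7) = 39, b(8) = 17.
Since b(8) = b(0) = 17, the sequence is periodic with period 8.
The value 29 first appears (with n ≥ 1) at b(6).

6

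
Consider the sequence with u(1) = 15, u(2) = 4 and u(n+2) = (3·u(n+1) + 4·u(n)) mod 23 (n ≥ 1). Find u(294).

Listing terms: u(1) = 15; u(2) = 4; u(3) = 3; u(4) = 2; u(5) = 18; u(6) = 16; u(7) = 5; u(8) = 10; u(9) = 4; u(10) = 6; u(11) = 11; u(12) = 11; u(13) = 8; u(14) = 22; u(15) = 6; u(16) = 14; u(17) = 20; u(18) = 1; u(19) = 14; u(20) = 0; u(21) = 10; u(22) = 7; u(23) = 15; u(24) = 4.
The sequence repeats with period 22.
So u(294) = u(1 + ((294-1) mod 22)) = u(8) = 10.

10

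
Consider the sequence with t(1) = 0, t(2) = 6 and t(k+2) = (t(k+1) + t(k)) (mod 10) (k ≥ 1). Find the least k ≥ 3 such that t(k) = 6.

Listing terms: t(1) = 0,  t(2) = 6,  t(3) = 6,  t(4) = 2,  t(5) = 8,  t(6) = 0,  t(7) = 8,  t(8) = 8,  t(9) = 6,  t(10) = 4,  t(11) = 0,  t(12) = 4,  t(13) = 4,  t(14) = 8,  t(15) = 2,  t(16) = 0,  t(17) = 2,  t(18) = 2,  t(19) = 4,  t(20) = 6,  t(21) = 0,  t(22) = 6.
The sequence repeats with period 20.
The value 6 first appears (with k ≥ 3) at t(3).

3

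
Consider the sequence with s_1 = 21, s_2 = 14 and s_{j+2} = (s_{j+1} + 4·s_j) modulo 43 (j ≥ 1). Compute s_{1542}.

We have s_1 = 21; s_2 = 14; s_3 = 12; s_4 = 25; s_5 = 30; s_6 = 1; s_7 = 35; s_8 = 39; s_9 = 7; s_{10} = 34; s_{11} = 19; s_{12} = 26; s_{13} = 16; s_{14} = 34; s_{15} = 12; s_{16} = 19; s_{17} = 24; s_{18} = 14; s_{19} = 24; s_{20} = 37; s_{21} = 4; s_{22} = 23; s_{23} = 39; s_{24} = 2; s_{25} = 29; s_{26} = 37; s_{27} = 24; s_{28} = 0; s_{29} = 10; s_{30} = 10; s_{31} = 7; s_{32} = 4; s_{33} = 32; s_{34} = 5; s_{35} = 4; s_{36} = 24; s_{37} = 40; s_{38} = 7; s_{39} = 38; s_{40} = 23; s_{41} = 3; s_{42} = 9; s_{43} = 21; s_{44} = 14.
Since (s_{43}, s_{44}) = (s_1, s_2) = (21, 14) (two consecutive terms determine the rest), the sequence is periodic with period 42.
(1542 - 1) mod 42 = 29, so s_{1542} = s_{30} = 10.

10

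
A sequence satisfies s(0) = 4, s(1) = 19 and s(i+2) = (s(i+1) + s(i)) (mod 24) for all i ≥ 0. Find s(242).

Computing terms: s(0) = 4,  s(1) = 19,  s(2) = 23,  s(3) = 18,  s(4) = 17,  s(5) = 11,  s(6) = 4,  s(7) = 15,  s(8) = 19,  s(9) = 10,  s(10) = 5,  s(11) = 15,  s(12) = 20,  s(13) = 11,  s(14) = 7,  s(15) = 18,  s(16) = 1,  s(17) = 19,  s(18) = 20,  s(19) = 15,  s(20) = 11,  s(21) = 2,  s(22) = 13,  s(23) = 15,  s(24) = 4,  s(25) = 19.
Since (s(24), s(25)) = (s(0), s(1)) = (4, 19) (two consecutive terms determine the rest), the sequence is periodic with period 24.
So s(242) = s(0 + ((242-0) mod 24)) = s(2) = 23.

23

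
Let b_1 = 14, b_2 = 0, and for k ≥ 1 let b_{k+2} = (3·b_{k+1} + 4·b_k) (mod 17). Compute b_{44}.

15

Listing terms: b_1 = 14; b_2 = 0; b_3 = 5; b_4 = 15; b_5 = 14; b_6 = 0.
The sequence repeats with period 4.
(44 - 1) mod 4 = 3, so b_{44} = b_4 = 15.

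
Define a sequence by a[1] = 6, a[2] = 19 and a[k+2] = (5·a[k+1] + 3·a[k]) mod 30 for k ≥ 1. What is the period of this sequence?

24

a[1] = 6, a[2] = 19, a[3] = 23, a[4] = 22, a[5] = 29, a[6] = 1, a[7] = 2, a[8] = 13, a[9] = 11, a[10] = 4, a[11] = 23, a[12] = 7, a[13] = 14, a[14] = 1, a[15] = 17, a[16] = 28, a[17] = 11, a[18] = 19, a[19] = 8, a[20] = 7, a[21] = 29, a[22] = 16, a[23] = 17, a[24] = 13, a[25] = 26, a[26] = 19, a[27] = 23.
Since (a[26], a[27]) = (a[2], a[3]) = (19, 23) (two consecutive terms determine the rest), the sequence is eventually periodic: after a pre-period of length 1 it cycles with period 24.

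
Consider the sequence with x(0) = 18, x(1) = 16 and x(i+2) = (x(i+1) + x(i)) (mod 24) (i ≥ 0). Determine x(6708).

We have x(0) = 18; x(1) = 16; x(2) = 10; x(3) = 2; x(4) = 12; x(5) = 14; x(6) = 2; x(7) = 16; x(8) = 18; x(9) = 10; x(10) = 4; x(11) = 14; x(12) = 18; x(13) = 8; x(14) = 2; x(15) = 10; x(16) = 12; x(17) = 22; x(18) = 10; x(19) = 8; x(20) = 18; x(21) = 2; x(22) = 20; x(23) = 22; x(24) = 18; x(25) = 16.
The sequence repeats with period 24.
(6708 - 0) mod 24 = 12, so x(6708) = x(12) = 18.

18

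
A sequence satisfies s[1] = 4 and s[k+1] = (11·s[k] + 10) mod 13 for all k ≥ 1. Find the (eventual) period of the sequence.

We have s[1] = 4; s[2] = 2; s[3] = 6; s[4] = 11; s[5] = 1; s[6] = 8; s[7] = 7; s[8] = 9; s[9] = 5; s[10] = 0; s[11] = 10; s[12] = 3; s[13] = 4.
The sequence repeats with period 12.

12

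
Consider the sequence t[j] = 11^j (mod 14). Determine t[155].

We have t[0] = 1,  t[1] = 11,  t[2] = 9,  t[3] = 1.
The sequence repeats with period 3.
(155 - 0) mod 3 = 2, so t[155] = t[2] = 9.

9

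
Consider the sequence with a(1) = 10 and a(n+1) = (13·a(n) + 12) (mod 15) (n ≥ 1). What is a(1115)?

13

Computing terms: a(1) = 10, a(2) = 7, a(3) = 13, a(4) = 1, a(5) = 10.
Since a(5) = a(1) = 10, the sequence is periodic with period 4.
(1115 - 1) mod 4 = 2, so a(1115) = a(3) = 13.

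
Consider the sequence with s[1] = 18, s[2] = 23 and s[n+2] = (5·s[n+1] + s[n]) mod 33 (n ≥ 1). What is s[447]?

We have s[1] = 18; s[2] = 23; s[3] = 1; s[4] = 28; s[5] = 9; s[6] = 7; s[7] = 11; s[8] = 29; s[9] = 24; s[10] = 17; s[11] = 10; s[12] = 1; s[13] = 15; s[14] = 10; s[15] = 32; s[16] = 5; s[17] = 24; s[18] = 26; s[19] = 22; s[20] = 4; s[21] = 9; s[22] = 16; s[23] = 23; s[24] = 32; s[25] = 18; s[26] = 23.
The sequence repeats with period 24.
(447 - 1) mod 24 = 14, so s[447] = s[15] = 32.

32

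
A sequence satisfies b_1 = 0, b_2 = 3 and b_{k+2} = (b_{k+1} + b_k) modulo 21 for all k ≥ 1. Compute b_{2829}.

12

b_1 = 0, b_2 = 3, b_3 = 3, b_4 = 6, b_5 = 9, b_6 = 15, b_7 = 3, b_8 = 18, b_9 = 0, b_{10} = 18, b_{11} = 18, b_{12} = 15, b_{13} = 12, b_{14} = 6, b_{15} = 18, b_{16} = 3, b_{17} = 0, b_{18} = 3.
The sequence repeats with period 16.
(2829 - 1) mod 16 = 12, so b_{2829} = b_{13} = 12.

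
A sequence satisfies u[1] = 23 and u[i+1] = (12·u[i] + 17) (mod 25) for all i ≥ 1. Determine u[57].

23

We have u[1] = 23,  u[2] = 18,  u[3] = 8,  u[4] = 13,  u[5] = 23.
The sequence repeats with period 4.
(57 - 1) mod 4 = 0, so u[57] = u[1] = 23.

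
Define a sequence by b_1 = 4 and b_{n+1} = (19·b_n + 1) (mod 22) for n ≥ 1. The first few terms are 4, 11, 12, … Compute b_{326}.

Computing terms: b_1 = 4; b_2 = 11; b_3 = 12; b_4 = 9; b_5 = 18; b_6 = 13; b_7 = 6; b_8 = 5; b_9 = 8; b_{10} = 21; b_{11} = 4.
Since b_{11} = b_1 = 4, the sequence is periodic with period 10.
So b_{326} = b_{1 + ((326-1) mod 10)} = b_6 = 13.

13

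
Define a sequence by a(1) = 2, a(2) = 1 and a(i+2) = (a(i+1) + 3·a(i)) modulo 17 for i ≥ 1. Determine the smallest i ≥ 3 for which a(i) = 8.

Computing terms: a(1) = 2,  a(2) = 1,  a(3) = 7,  a(4) = 10,  a(5) = 14,  a(6) = 10,  a(7) = 1,  a(8) = 14,  a(9) = 0,  a(10) = 8,  a(11) = 8,  a(12) = 15,  a(13) = 5,  a(14) = 16,  a(15) = 14,  a(16) = 11,  a(17) = 2,  a(18) = 1.
Since (a(17), a(18)) = (a(1), a(2)) = (2, 1) (two consecutive terms determine the rest), the sequence is periodic with period 16.
The value 8 first appears (with i ≥ 3) at a(10).

10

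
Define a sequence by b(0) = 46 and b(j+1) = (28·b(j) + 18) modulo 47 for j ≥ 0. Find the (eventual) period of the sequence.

23

We have b(0) = 46; b(1) = 37; b(2) = 20; b(3) = 14; b(4) = 34; b(5) = 30; b(6) = 12; b(7) = 25; b(8) = 13; b(9) = 6; b(10) = 45; b(11) = 9; b(12) = 35; b(13) = 11; b(14) = 44; b(15) = 28; b(16) = 3; b(17) = 8; b(18) = 7; b(19) = 26; b(20) = 41; b(21) = 38; b(22) = 1; b(23) = 46.
The sequence repeats with period 23.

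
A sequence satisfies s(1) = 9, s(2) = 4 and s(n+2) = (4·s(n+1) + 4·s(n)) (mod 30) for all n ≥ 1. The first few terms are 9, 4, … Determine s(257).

Computing terms: s(1) = 9,  s(2) = 4,  s(3) = 22,  s(4) = 14,  s(5) = 24,  s(6) = 2,  s(7) = 14,  s(8) = 4,  s(9) = 12,  s(10) = 4,  s(11) = 4,  s(12) = 2,  s(13) = 24,  s(14) = 14,  s(15) = 2,  s(16) = 4,  s(17) = 24,  s(18) = 22,  s(19) = 4,  s(20) = 14,  s(21) = 12,  s(22) = 14,  s(23) = 14,  s(24) = 22,  s(25) = 24,  s(26) = 4,  s(27) = 22.
Since (s(26), s(27)) = (s(2), s(3)) = (4, 22) (two consecutive terms determine the rest), the sequence is eventually periodic: after a pre-period of length 1 it cycles with period 24.
For n ≥ 2, s(n) depends only on (n - 2) mod 24. (257 - 2) mod 24 = 15, so s(257) = s(17) = 24.

24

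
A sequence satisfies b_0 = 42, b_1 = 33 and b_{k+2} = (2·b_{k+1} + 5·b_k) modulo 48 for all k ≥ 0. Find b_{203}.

21

b_0 = 42; b_1 = 33; b_2 = 36; b_3 = 45; b_4 = 30; b_5 = 45; b_6 = 0; b_7 = 33; b_8 = 18; b_9 = 9; b_{10} = 12; b_{11} = 21; b_{12} = 6; b_{13} = 21; b_{14} = 24; b_{15} = 9; b_{16} = 42; b_{17} = 33.
The sequence repeats with period 16.
So b_{203} = b_{0 + ((203-0) mod 16)} = b_{11} = 21.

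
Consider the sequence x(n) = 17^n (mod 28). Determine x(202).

25

x(0) = 1; x(1) = 17; x(2) = 9; x(3) = 13; x(4) = 25; x(5) = 5; x(6) = 1.
Since x(6) = x(0) = 1, the sequence is periodic with period 6.
(202 - 0) mod 6 = 4, so x(202) = x(4) = 25.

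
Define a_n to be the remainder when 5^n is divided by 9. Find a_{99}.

We have a_1 = 5; a_2 = 7; a_3 = 8; a_4 = 4; a_5 = 2; a_6 = 1; a_7 = 5.
Since a_7 = a_1 = 5, the sequence is periodic with period 6.
(99 - 1) mod 6 = 2, so a_{99} = a_3 = 8.

8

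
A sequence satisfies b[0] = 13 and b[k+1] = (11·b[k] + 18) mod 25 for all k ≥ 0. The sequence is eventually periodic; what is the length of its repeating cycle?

We have b[0] = 13, b[1] = 11, b[2] = 14, b[3] = 22, b[4] = 10, b[5] = 3, b[6] = 1, b[7] = 4, b[8] = 12, b[9] = 0, b[10] = 18, b[11] = 16, b[12] = 19, b[13] = 2, b[14] = 15, b[15] = 8, b[16] = 6, b[17] = 9, b[18] = 17, b[19] = 5, b[20] = 23, b[21] = 21, b[22] = 24, b[23] = 7, b[24] = 20, b[25] = 13.
Since b[25] = b[0] = 13, the sequence is periodic with period 25.

25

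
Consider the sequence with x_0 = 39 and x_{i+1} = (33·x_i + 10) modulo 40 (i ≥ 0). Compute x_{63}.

Listing terms: x_0 = 39; x_1 = 17; x_2 = 11; x_3 = 13; x_4 = 39.
The sequence repeats with period 4.
So x_{63} = x_{0 + ((63-0) mod 4)} = x_3 = 13.

13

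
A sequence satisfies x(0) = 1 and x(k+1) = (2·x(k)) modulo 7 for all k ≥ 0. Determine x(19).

Computing terms: x(0) = 1,  x(1) = 2,  x(2) = 4,  x(3) = 1.
Since x(3) = x(0) = 1, the sequence is periodic with period 3.
So x(19) = x(0 + ((19-0) mod 3)) = x(1) = 2.

2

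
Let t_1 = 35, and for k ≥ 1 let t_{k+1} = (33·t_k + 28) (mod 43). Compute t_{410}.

Listing terms: t_1 = 35; t_2 = 22; t_3 = 23; t_4 = 13; t_5 = 27; t_6 = 16; t_7 = 40; t_8 = 15; t_9 = 7; t_{10} = 1; t_{11} = 18; t_{12} = 20; t_{13} = 0; t_{14} = 28; t_{15} = 6; t_{16} = 11; t_{17} = 4; t_{18} = 31; t_{19} = 19; t_{20} = 10; t_{21} = 14; t_{22} = 17; t_{23} = 30; t_{24} = 29; t_{25} = 39; t_{26} = 25; t_{27} = 36; t_{28} = 12; t_{29} = 37; t_{30} = 2; t_{31} = 8; t_{32} = 34; t_{33} = 32; t_{34} = 9; t_{35} = 24; t_{36} = 3; t_{37} = 41; t_{38} = 5; t_{39} = 21; t_{40} = 33; t_{41} = 42; t_{42} = 38; t_{43} = 35.
The sequence repeats with period 42.
(410 - 1) mod 42 = 31, so t_{410} = t_{32} = 34.

34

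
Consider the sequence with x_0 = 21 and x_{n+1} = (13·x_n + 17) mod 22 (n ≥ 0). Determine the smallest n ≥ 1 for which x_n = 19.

Listing terms: x_0 = 21; x_1 = 4; x_2 = 3; x_3 = 12; x_4 = 19; x_5 = 0; x_6 = 17; x_7 = 18; x_8 = 9; x_9 = 2; x_{10} = 21.
The sequence repeats with period 10.
The value 19 first appears (with n ≥ 1) at x_4.

4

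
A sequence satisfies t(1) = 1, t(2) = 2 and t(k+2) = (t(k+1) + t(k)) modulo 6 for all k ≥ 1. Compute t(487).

Computing terms: t(1) = 1; t(2) = 2; t(3) = 3; t(4) = 5; t(5) = 2; t(6) = 1; t(7) = 3; t(8) = 4; t(9) = 1; t(10) = 5; t(11) = 0; t(12) = 5; t(13) = 5; t(14) = 4; t(15) = 3; t(16) = 1; t(17) = 4; t(18) = 5; t(19) = 3; t(20) = 2; t(21) = 5; t(22) = 1; t(23) = 0; t(24) = 1; t(25) = 1; t(26) = 2.
The sequence repeats with period 24.
(487 - 1) mod 24 = 6, so t(487) = t(7) = 3.

3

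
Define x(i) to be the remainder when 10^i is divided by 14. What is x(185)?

We have x(1) = 10,  x(2) = 2,  x(3) = 6,  x(4) = 4,  x(5) = 12,  x(6) = 8,  x(7) = 10.
Since x(7) = x(1) = 10, the sequence is periodic with period 6.
(185 - 1) mod 6 = 4, so x(185) = x(5) = 12.

12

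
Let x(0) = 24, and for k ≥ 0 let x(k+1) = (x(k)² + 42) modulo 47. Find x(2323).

9

Computing terms: x(0) = 24,  x(1) = 7,  x(2) = 44,  x(3) = 4,  x(4) = 11,  x(5) = 22,  x(6) = 9,  x(7) = 29,  x(8) = 37,  x(9) = 1,  x(10) = 43,  x(11) = 11.
Since x(11) = x(4) = 11, the sequence is eventually periodic: after a pre-period of length 4 it cycles with period 7.
For k ≥ 4, x(k) depends only on (k - 4) mod 7. (2323 - 4) mod 7 = 2, so x(2323) = x(6) = 9.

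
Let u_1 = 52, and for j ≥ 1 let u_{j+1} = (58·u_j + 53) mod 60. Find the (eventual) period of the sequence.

Listing terms: u_1 = 52; u_2 = 9; u_3 = 35; u_4 = 43; u_5 = 27; u_6 = 59; u_7 = 55; u_8 = 3; u_9 = 47; u_{10} = 19; u_{11} = 15; u_{12} = 23; u_{13} = 7; u_{14} = 39; u_{15} = 35.
Since u_{15} = u_3 = 35, the sequence is eventually periodic: after a pre-period of length 2 it cycles with period 12.

12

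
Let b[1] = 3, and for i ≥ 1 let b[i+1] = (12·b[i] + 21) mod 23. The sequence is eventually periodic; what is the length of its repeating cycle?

We have b[1] = 3,  b[2] = 11,  b[3] = 15,  b[4] = 17,  b[5] = 18,  b[6] = 7,  b[7] = 13,  b[8] = 16,  b[9] = 6,  b[10] = 1,  b[11] = 10,  b[12] = 3.
Since b[12] = b[1] = 3, the sequence is periodic with period 11.

11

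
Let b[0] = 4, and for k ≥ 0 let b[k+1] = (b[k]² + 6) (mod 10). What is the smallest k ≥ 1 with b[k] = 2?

Computing terms: b[0] = 4; b[1] = 2; b[2] = 0; b[3] = 6; b[4] = 2.
Since b[4] = b[1] = 2, the sequence is eventually periodic: after a pre-period of length 1 it cycles with period 3.
The value 2 first appears (with k ≥ 1) at b[1].

1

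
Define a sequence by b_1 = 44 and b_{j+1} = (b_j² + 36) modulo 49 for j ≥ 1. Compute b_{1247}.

40

b_1 = 44, b_2 = 12, b_3 = 33, b_4 = 47, b_5 = 40, b_6 = 19, b_7 = 5, b_8 = 12.
Since b_8 = b_2 = 12, the sequence is eventually periodic: after a pre-period of length 1 it cycles with period 6.
For j ≥ 2, b_j depends only on (j - 2) mod 6. (1247 - 2) mod 6 = 3, so b_{1247} = b_5 = 40.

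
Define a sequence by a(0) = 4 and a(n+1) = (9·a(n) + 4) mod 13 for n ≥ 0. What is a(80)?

0

Listing terms: a(0) = 4,  a(1) = 1,  a(2) = 0,  a(3) = 4.
Since a(3) = a(0) = 4, the sequence is periodic with period 3.
(80 - 0) mod 3 = 2, so a(80) = a(2) = 0.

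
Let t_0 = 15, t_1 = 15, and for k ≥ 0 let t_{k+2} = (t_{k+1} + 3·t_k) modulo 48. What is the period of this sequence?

12

t_0 = 15, t_1 = 15, t_2 = 12, t_3 = 9, t_4 = 45, t_5 = 24, t_6 = 15, t_7 = 39, t_8 = 36, t_9 = 9, t_{10} = 21, t_{11} = 0, t_{12} = 15, t_{13} = 15.
Since (t_{12}, t_{13}) = (t_0, t_1) = (15, 15) (two consecutive terms determine the rest), the sequence is periodic with period 12.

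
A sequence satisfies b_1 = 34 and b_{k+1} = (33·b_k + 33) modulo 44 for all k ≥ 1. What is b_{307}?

0

Computing terms: b_1 = 34, b_2 = 11, b_3 = 0, b_4 = 33, b_5 = 22, b_6 = 11.
Since b_6 = b_2 = 11, the sequence is eventually periodic: after a pre-period of length 1 it cycles with period 4.
For k ≥ 2, b_k depends only on (k - 2) mod 4. (307 - 2) mod 4 = 1, so b_{307} = b_3 = 0.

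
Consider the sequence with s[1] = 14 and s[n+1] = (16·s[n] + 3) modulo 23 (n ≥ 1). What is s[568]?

6

s[1] = 14, s[2] = 20, s[3] = 1, s[4] = 19, s[5] = 8, s[6] = 16, s[7] = 6, s[8] = 7, s[9] = 0, s[10] = 3, s[11] = 5, s[12] = 14.
Since s[12] = s[1] = 14, the sequence is periodic with period 11.
So s[568] = s[1 + ((568-1) mod 11)] = s[7] = 6.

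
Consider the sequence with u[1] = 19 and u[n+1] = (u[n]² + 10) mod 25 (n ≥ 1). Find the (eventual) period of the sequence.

Listing terms: u[1] = 19,  u[2] = 21,  u[3] = 1,  u[4] = 11,  u[5] = 6,  u[6] = 21.
Since u[6] = u[2] = 21, the sequence is eventually periodic: after a pre-period of length 1 it cycles with period 4.

4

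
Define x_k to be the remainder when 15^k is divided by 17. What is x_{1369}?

15

We have x_0 = 1,  x_1 = 15,  x_2 = 4,  x_3 = 9,  x_4 = 16,  x_5 = 2,  x_6 = 13,  x_7 = 8,  x_8 = 1.
The sequence repeats with period 8.
So x_{1369} = x_{0 + ((1369-0) mod 8)} = x_1 = 15.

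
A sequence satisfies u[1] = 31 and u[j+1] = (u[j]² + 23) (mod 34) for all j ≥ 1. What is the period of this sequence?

10

We have u[1] = 31, u[2] = 32, u[3] = 27, u[4] = 4, u[5] = 5, u[6] = 14, u[7] = 15, u[8] = 10, u[9] = 21, u[10] = 22, u[11] = 31.
Since u[11] = u[1] = 31, the sequence is periodic with period 10.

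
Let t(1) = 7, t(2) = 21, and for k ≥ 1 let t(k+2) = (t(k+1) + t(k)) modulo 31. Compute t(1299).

t(1) = 7; t(2) = 21; t(3) = 28; t(4) = 18; t(5) = 15; t(6) = 2; t(7) = 17; t(8) = 19; t(9) = 5; t(10) = 24; t(11) = 29; t(12) = 22; t(13) = 20; t(14) = 11; t(15) = 0; t(16) = 11; t(17) = 11; t(18) = 22; t(19) = 2; t(20) = 24; t(21) = 26; t(22) = 19; t(23) = 14; t(24) = 2; t(25) = 16; t(26) = 18; t(27) = 3; t(28) = 21; t(29) = 24; t(30) = 14; t(31) = 7; t(32) = 21.
The sequence repeats with period 30.
(1299 - 1) mod 30 = 8, so t(1299) = t(9) = 5.

5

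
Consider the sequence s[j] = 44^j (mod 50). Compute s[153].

Listing terms: s[1] = 44, s[2] = 36, s[3] = 34, s[4] = 46, s[5] = 24, s[6] = 6, s[7] = 14, s[8] = 16, s[9] = 4, s[10] = 26, s[11] = 44.
The sequence repeats with period 10.
(153 - 1) mod 10 = 2, so s[153] = s[3] = 34.

34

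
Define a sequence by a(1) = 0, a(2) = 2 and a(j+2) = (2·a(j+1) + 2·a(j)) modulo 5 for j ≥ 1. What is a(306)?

Computing terms: a(1) = 0; a(2) = 2; a(3) = 4; a(4) = 2; a(5) = 2; a(6) = 3; a(7) = 0; a(8) = 1; a(9) = 2; a(10) = 1; a(11) = 1; a(12) = 4; a(13) = 0; a(14) = 3; a(15) = 1; a(16) = 3; a(17) = 3; a(18) = 2; a(19) = 0; a(20) = 4; a(21) = 3; a(22) = 4; a(23) = 4; a(24) = 1; a(25) = 0; a(26) = 2.
The sequence repeats with period 24.
(306 - 1) mod 24 = 17, so a(306) = a(18) = 2.

2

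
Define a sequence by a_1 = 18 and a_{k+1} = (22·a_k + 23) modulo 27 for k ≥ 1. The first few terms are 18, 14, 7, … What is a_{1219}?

15

a_1 = 18; a_2 = 14; a_3 = 7; a_4 = 15; a_5 = 2; a_6 = 13; a_7 = 12; a_8 = 17; a_9 = 19; a_{10} = 9; a_{11} = 5; a_{12} = 25; a_{13} = 6; a_{14} = 20; a_{15} = 4; a_{16} = 3; a_{17} = 8; a_{18} = 10; a_{19} = 0; a_{20} = 23; a_{21} = 16; a_{22} = 24; a_{23} = 11; a_{24} = 22; a_{25} = 21; a_{26} = 26; a_{27} = 1; a_{28} = 18.
Since a_{28} = a_1 = 18, the sequence is periodic with period 27.
(1219 - 1) mod 27 = 3, so a_{1219} = a_4 = 15.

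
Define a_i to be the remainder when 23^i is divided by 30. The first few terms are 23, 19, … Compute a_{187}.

Listing terms: a_1 = 23, a_2 = 19, a_3 = 17, a_4 = 1, a_5 = 23.
Since a_5 = a_1 = 23, the sequence is periodic with period 4.
So a_{187} = a_{1 + ((187-1) mod 4)} = a_3 = 17.

17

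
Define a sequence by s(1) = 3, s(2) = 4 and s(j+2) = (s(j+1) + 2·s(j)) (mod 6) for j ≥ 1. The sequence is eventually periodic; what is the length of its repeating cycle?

Computing terms: s(1) = 3, s(2) = 4, s(3) = 4, s(4) = 0, s(5) = 2, s(6) = 2, s(7) = 0, s(8) = 4, s(9) = 4.
Since (s(8), s(9)) = (s(2), s(3)) = (4, 4) (two consecutive terms determine the rest), the sequence is eventually periodic: after a pre-period of length 1 it cycles with period 6.

6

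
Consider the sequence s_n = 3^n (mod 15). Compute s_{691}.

Listing terms: s_0 = 1, s_1 = 3, s_2 = 9, s_3 = 12, s_4 = 6, s_5 = 3.
Since s_5 = s_1 = 3, the sequence is eventually periodic: after a pre-period of length 1 it cycles with period 4.
For n ≥ 1, s_n depends only on (n - 1) mod 4. (691 - 1) mod 4 = 2, so s_{691} = s_3 = 12.

12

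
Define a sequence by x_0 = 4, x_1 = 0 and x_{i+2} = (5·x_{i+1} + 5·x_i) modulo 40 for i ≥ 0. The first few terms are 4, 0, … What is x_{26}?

Listing terms: x_0 = 4, x_1 = 0, x_2 = 20, x_3 = 20, x_4 = 0, x_5 = 20.
Since (x_4, x_5) = (x_1, x_2) = (0, 20) (two consecutive terms determine the rest), the sequence is eventually periodic: after a pre-period of length 1 it cycles with period 3.
For i ≥ 1, x_i depends only on (i - 1) mod 3. (26 - 1) mod 3 = 1, so x_{26} = x_2 = 20.

20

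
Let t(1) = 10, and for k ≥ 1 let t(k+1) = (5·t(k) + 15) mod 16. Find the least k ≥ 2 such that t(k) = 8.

t(1) = 10; t(2) = 1; t(3) = 4; t(4) = 3; t(5) = 14; t(6) = 5; t(7) = 8; t(8) = 7; t(9) = 2; t(10) = 9; t(11) = 12; t(12) = 11; t(13) = 6; t(14) = 13; t(15) = 0; t(16) = 15; t(17) = 10.
The sequence repeats with period 16.
The value 8 first appears (with k ≥ 2) at t(7).

7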